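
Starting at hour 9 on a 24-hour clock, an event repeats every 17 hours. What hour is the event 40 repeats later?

40·17 = 680.
Dividing 680 by 24 gives quotient 28 and remainder 8.
(9 + 8) mod 24 = 17.

17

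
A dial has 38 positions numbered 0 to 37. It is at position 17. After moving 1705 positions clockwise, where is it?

1705 − 44·38 = 33, so 1705 ≡ 33 (mod 38).
(17 + 33) mod 38 = 12.

12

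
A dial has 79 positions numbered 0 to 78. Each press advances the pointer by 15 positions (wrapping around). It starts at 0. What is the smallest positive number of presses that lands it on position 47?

The inverse of 15 mod 79 is 58 (since 15·58 = 870 ≡ 1).
Multiplying both sides by 58: x ≡ 58·47 = 2726 ≡ 40 (mod 79).

40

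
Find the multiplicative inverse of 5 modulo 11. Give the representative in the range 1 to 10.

9

11 = 2·5 + 1
5 = 5·1 + 0
Back-substituting gives 5·9 ≡ 1 (mod 11).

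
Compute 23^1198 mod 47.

12

Square-and-reduce mod 47: 23^1≡23, 23^2≡12, 23^4≡3, 23^8≡9, 23^16≡34, 23^32≡28, 23^64≡32, 23^128≡37, 23^256≡6, 23^512≡36, 23^1024≡27.
Since 1198 = 2 + 4 + 8 + 32 + 128 + 1024 in binary, 23^1198 ≡ 12·3·9·28·37·27 ≡ 12 (mod 47).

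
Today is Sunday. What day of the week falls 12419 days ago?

12419 = 1774·7 + 1, so 12419 mod 7 = 1.
Sunday − 1 day → Saturday.

Saturday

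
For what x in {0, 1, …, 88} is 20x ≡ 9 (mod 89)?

85

The inverse of 20 mod 89 is 49 (since 20·49 = 980 ≡ 1).
So x ≡ 49·9 = 441 ≡ 85 (mod 89).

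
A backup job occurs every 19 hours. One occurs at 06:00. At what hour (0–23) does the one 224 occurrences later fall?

14

224·19 = 4256.
Dividing 4256 by 24 gives quotient 177 and remainder 8.
(6 + 8) mod 24 = 14.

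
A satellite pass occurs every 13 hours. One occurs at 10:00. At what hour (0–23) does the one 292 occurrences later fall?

14

292·13 = 3796.
3796 mod 24 = 4 (since 158·24 = 3792).
(10 + 4) mod 24 = 14.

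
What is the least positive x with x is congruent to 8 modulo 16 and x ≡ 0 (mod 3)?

24

Since 3·11 ≡ 1 (mod 16), take x = 0 + 3·((8−0)·11 mod 16) = 0 + 3·8 = 24.
Check: 24 mod 16 = 8, 24 mod 3 = 0.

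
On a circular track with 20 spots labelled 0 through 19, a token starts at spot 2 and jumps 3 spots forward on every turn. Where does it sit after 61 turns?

5

61·3 = 183.
183 = 9·20 + 3, so 183 mod 20 = 3.
(2 + 3) mod 20 = 5.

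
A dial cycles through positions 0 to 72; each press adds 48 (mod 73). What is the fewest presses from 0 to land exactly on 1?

35

48·35 = 1680 = 23·73 + 1, so 48⁻¹ ≡ 35 (mod 73).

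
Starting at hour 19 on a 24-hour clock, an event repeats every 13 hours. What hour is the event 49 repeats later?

8

49·13 = 637.
Dividing 637 by 24 gives quotient 26 and remainder 13.
(19 + 13) mod 24 = 8.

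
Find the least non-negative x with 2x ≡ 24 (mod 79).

12

2⁻¹ ≡ 40 (mod 79) because 2·40 = 80 = 1·79 + 1.
Multiplying both sides by 40: x ≡ 40·24 = 960 ≡ 12 (mod 79).
Check: 2·12 = 24 = 0·79 + 24.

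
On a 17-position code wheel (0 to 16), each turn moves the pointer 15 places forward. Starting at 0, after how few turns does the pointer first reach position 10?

12

15⁻¹ ≡ 8 (mod 17) because 15·8 = 120 = 7·17 + 1.
Multiplying both sides by 8: x ≡ 8·10 = 80 ≡ 12 (mod 17).
Check: 15·12 = 180 = 10·17 + 10.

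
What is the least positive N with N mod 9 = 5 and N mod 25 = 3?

x ≡ 5 (mod 9) gives x ∈ {5, 14, 23, 32, 41, 50, 59, 68, …}.
The first of these with x mod 25 = 3 is 203.

203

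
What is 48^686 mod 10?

The units digit of 48^n cycles with period 4: 8, 4, 2, 6, …
686 mod 4 = 2, so the last digit matches 8^2 = 4.

4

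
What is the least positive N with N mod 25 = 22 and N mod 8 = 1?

x ≡ 1 (mod 8) gives x ∈ {1, 9, 17, 25, 33, 41, 49, 57, …}.
The first of these with x mod 25 = 22 is 97.

97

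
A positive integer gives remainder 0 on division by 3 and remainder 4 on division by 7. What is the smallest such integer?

18

x ≡ 0 (mod 3) gives x ∈ {0, 3, 6, 9, 12, 15, 18}.
The first of these with x mod 7 = 4 is 18.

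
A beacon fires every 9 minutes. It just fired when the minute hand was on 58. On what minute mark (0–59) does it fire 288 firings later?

10

288·9 = 2592.
2592 mod 60 = 12 (since 43·60 = 2580).
(58 + 12) mod 60 = 10.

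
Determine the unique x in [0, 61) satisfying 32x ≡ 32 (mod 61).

1

The inverse of 32 mod 61 is 21 (since 32·21 = 672 ≡ 1).
Multiplying both sides by 21: x ≡ 21·32 = 672 ≡ 1 (mod 61).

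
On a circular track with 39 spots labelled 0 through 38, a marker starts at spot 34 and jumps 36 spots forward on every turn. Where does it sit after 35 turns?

35·36 = 1260.
1260 = 32·39 + 12, so 1260 mod 39 = 12.
(34 + 12) mod 39 = 7.

7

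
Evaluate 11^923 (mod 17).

12

Successive squares of 11 mod 17: 11^1≡11, 11^2≡2, 11^4≡4, 11^8≡16, 11^16≡1, 11^32≡1, 11^64≡1, 11^128≡1, 11^256≡1, 11^512≡1.
923 = 1 + 2 + 8 + 16 + 128 + 256 + 512, so 11^923 ≡ 11·2·16·1·1·1·1 ≡ 12 (mod 17).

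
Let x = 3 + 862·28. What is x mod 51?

16

862·28 = 24136.
Dividing 24136 by 51 gives quotient 473 and remainder 13.
(3 + 13) mod 51 = 16.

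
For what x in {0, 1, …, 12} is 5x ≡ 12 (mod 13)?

5

5⁻¹ ≡ 8 (mod 13) because 5·8 = 40 = 3·13 + 1.
Multiplying both sides by 8: x ≡ 8·12 = 96 ≡ 5 (mod 13).
Check: 5·5 = 25 = 1·13 + 12.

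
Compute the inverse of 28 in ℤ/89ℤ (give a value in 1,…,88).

35

89 = 3·28 + 5
28 = 5·5 + 3
5 = 1·3 + 2
3 = 1·2 + 1
2 = 2·1 + 0
Back-substituting gives 28·35 ≡ 1 (mod 89).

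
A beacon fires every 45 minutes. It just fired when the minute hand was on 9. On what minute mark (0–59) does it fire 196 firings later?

196·45 = 8820.
Dividing 8820 by 60 gives quotient 147 and remainder 0.
(9 + 0) mod 60 = 9.

9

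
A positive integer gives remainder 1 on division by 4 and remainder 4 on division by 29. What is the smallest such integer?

33

x ≡ 1 (mod 4) gives x ∈ {1, 5, 9, 13, 17, 21, 25, 29, …}.
The first of these with x mod 29 = 4 is 33.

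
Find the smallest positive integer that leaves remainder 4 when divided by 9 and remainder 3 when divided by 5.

13

x ≡ 3 (mod 5) gives x ∈ {3, 8, 13}.
The first of these with x mod 9 = 4 is 13.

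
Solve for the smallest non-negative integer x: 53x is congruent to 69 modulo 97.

80

53⁻¹ ≡ 11 (mod 97) because 53·11 = 583 = 6·97 + 1.
Multiplying both sides by 11: x ≡ 11·69 = 759 ≡ 80 (mod 97).
Check: 53·80 = 4240 = 43·97 + 69.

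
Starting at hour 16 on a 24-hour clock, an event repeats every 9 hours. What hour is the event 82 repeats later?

10

82·9 = 738.
738 mod 24 = 18 (since 30·24 = 720).
(16 + 18) mod 24 = 10.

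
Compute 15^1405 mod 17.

By repeated squaring mod 17: 15^1≡15, 15^2≡4, 15^4≡16, 15^8≡1, 15^16≡1, 15^32≡1, 15^64≡1, 15^128≡1, 15^256≡1, 15^512≡1, 15^1024≡1.
Since 1405 = 1 + 4 + 8 + 16 + 32 + 64 + 256 + 1024 in binary, 15^1405 ≡ 15·16·1·1·1·1·1·1 ≡ 2 (mod 17).

2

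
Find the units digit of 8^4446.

4

The units digit of 8^n cycles with period 4: 8, 4, 2, 6, …
4446 mod 4 = 2, so the last digit matches 8^2 = 4.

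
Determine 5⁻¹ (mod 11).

9

5·9 = 45 = 4·11 + 1, so 5⁻¹ ≡ 9 (mod 11).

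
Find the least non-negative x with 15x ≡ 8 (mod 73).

15⁻¹ ≡ 39 (mod 73) because 15·39 = 585 = 8·73 + 1.
So x ≡ 39·8 = 312 ≡ 20 (mod 73).

20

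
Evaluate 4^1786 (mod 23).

3

Square-and-reduce mod 23: 4^1≡4, 4^2≡16, 4^4≡3, 4^8≡9, 4^16≡12, 4^32≡6, 4^64≡13, 4^128≡8, 4^256≡18, 4^512≡2, 4^1024≡4.
Since 1786 = 2 + 8 + 16 + 32 + 64 + 128 + 512 + 1024 in binary, 4^1786 ≡ 16·9·12·6·13·8·2·4 ≡ 3 (mod 23).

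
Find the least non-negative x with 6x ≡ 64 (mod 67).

33

6⁻¹ ≡ 56 (mod 67) because 6·56 = 336 = 5·67 + 1.
So x ≡ 56·64 = 3584 ≡ 33 (mod 67).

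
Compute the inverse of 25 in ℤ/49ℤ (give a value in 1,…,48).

25·2 = 50 = 1·49 + 1, so 25⁻¹ ≡ 2 (mod 49).

2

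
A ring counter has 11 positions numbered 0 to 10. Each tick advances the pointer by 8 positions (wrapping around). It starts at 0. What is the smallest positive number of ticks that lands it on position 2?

3

8⁻¹ ≡ 7 (mod 11) because 8·7 = 56 = 5·11 + 1.
So x ≡ 7·2 = 14 ≡ 3 (mod 11).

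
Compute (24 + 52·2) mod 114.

14

52·2 = 104.
104 mod 114 = 104 (since 0·114 = 0).
(24 + 104) mod 114 = 14.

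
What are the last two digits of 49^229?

By repeated squaring mod 100: 49^1≡49, 49^2≡1, 49^4≡1, 49^8≡1, 49^16≡1, 49^32≡1, 49^64≡1, 49^128≡1.
229 = 1 + 4 + 32 + 64 + 128, so 49^229 ≡ 49·1·1·1·1 ≡ 49 (mod 100).

49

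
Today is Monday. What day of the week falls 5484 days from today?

5484 = 783·7 + 3, so 5484 mod 7 = 3.
Monday + 3 days → Thursday.

Thursday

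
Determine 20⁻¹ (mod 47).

40

47 = 2·20 + 7
20 = 2·7 + 6
7 = 1·6 + 1
6 = 6·1 + 0
Back-substituting gives 20·40 ≡ 1 (mod 47).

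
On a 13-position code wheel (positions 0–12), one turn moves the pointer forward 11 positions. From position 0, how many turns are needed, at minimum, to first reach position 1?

11·6 = 66 = 5·13 + 1, so 11⁻¹ ≡ 6 (mod 13).

6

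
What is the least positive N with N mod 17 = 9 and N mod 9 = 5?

x ≡ 5 (mod 9) gives x ∈ {5, 14, 23, 32, 41, 50, 59, 68, …}.
The first of these with x mod 17 = 9 is 77.

77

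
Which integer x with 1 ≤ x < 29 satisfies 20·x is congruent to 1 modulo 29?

20·16 = 320 = 11·29 + 1, so 20⁻¹ ≡ 16 (mod 29).

16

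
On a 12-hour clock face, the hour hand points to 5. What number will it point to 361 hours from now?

361 − 30·12 = 1, so 361 ≡ 1 (mod 12).
5 + 1 → 6 on a 12-hour dial.

6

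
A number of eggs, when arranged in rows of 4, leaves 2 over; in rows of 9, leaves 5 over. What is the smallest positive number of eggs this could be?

14

Since 9·1 ≡ 1 (mod 4), take x = 5 + 9·((2−5)·1 mod 4) = 5 + 9·1 = 14.
Check: 14 mod 4 = 2, 14 mod 9 = 5.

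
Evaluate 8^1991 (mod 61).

53

Successive squares of 8 mod 61: 8^1≡8, 8^2≡3, 8^4≡9, 8^8≡20, 8^16≡34, 8^32≡58, 8^64≡9, 8^128≡20, 8^256≡34, 8^512≡58, 8^1024≡9.
1991 = 1 + 2 + 4 + 64 + 128 + 256 + 512 + 1024, so 8^1991 ≡ 8·3·9·9·20·34·58·9 ≡ 53 (mod 61).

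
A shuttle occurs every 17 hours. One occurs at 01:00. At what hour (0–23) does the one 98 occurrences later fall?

98·17 = 1666.
1666 = 69·24 + 10, so 1666 mod 24 = 10.
(1 + 10) mod 24 = 11.

11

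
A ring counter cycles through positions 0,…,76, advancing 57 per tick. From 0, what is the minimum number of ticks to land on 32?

57⁻¹ ≡ 50 (mod 77) because 57·50 = 2850 = 37·77 + 1.
Multiplying both sides by 50: x ≡ 50·32 = 1600 ≡ 60 (mod 77).

60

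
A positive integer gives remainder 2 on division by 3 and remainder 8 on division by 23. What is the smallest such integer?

8

x ≡ 2 (mod 3) gives x ∈ {2, 5, 8}.
The first of these with x mod 23 = 8 is 8.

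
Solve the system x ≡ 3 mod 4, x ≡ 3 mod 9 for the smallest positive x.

Since 9·1 ≡ 1 (mod 4), take x = 3 + 9·((3−3)·1 mod 4) = 3 + 9·0 = 3.
Check: 3 mod 4 = 3, 3 mod 9 = 3.

3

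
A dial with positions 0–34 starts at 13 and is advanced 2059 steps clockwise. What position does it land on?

7

2059 − 58·35 = 29, so 2059 ≡ 29 (mod 35).
(13 + 29) mod 35 = 7.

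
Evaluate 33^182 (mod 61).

52

Successive squares of 33 mod 61: 33^1≡33, 33^2≡52, 33^4≡20, 33^8≡34, 33^16≡58, 33^32≡9, 33^64≡20, 33^128≡34.
182 = 2 + 4 + 16 + 32 + 128, so 33^182 ≡ 52·20·58·9·34 ≡ 52 (mod 61).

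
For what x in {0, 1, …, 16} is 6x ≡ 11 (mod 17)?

The inverse of 6 mod 17 is 3 (since 6·3 = 18 ≡ 1).
Multiplying both sides by 3: x ≡ 3·11 = 33 ≡ 16 (mod 17).

16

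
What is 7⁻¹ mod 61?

35

7·35 = 245 = 4·61 + 1, so 7⁻¹ ≡ 35 (mod 61).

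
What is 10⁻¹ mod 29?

3

10·3 = 30 = 1·29 + 1, so 10⁻¹ ≡ 3 (mod 29).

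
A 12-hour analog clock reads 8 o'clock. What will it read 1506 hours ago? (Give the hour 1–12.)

1506 = 125·12 + 6, so 1506 mod 12 = 6.
8 − 6 → 2 on a 12-hour dial.

2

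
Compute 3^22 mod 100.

By repeated squaring mod 100: 3^1≡3, 3^2≡9, 3^4≡81, 3^8≡61, 3^16≡21.
Since 22 = 2 + 4 + 16 in binary, 3^22 ≡ 9·81·21 ≡ 9 (mod 100).

9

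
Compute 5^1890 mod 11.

Successive squares of 5 mod 11: 5^1≡5, 5^2≡3, 5^4≡9, 5^8≡4, 5^16≡5, 5^32≡3, 5^64≡9, 5^128≡4, 5^256≡5, 5^512≡3, 5^1024≡9.
Since 1890 = 2 + 32 + 64 + 256 + 512 + 1024 in binary, 5^1890 ≡ 3·3·9·5·3·9 ≡ 1 (mod 11).

1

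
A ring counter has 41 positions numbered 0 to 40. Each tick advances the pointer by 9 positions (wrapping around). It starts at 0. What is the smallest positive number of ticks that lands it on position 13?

The inverse of 9 mod 41 is 32 (since 9·32 = 288 ≡ 1).
Multiplying both sides by 32: x ≡ 32·13 = 416 ≡ 6 (mod 41).

6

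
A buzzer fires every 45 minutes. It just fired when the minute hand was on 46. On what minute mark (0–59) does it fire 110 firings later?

16

110·45 = 4950.
4950 mod 60 = 30 (since 82·60 = 4920).
(46 + 30) mod 60 = 16.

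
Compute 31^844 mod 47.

25

By repeated squaring mod 47: 31^1≡31, 31^2≡21, 31^4≡18, 31^8≡42, 31^16≡25, 31^32≡14, 31^64≡8, 31^128≡17, 31^256≡7, 31^512≡2.
844 = 4 + 8 + 64 + 256 + 512, so 31^844 ≡ 18·42·8·7·2 ≡ 25 (mod 47).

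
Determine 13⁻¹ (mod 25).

2

25 = 1·13 + 12
13 = 1·12 + 1
12 = 12·1 + 0
Back-substituting gives 13·2 ≡ 1 (mod 25).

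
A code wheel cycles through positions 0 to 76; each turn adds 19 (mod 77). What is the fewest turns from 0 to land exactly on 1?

77 = 4·19 + 1
19 = 19·1 + 0
Back-substituting gives 19·73 ≡ 1 (mod 77).

73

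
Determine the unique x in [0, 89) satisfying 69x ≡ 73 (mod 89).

72

The inverse of 69 mod 89 is 40 (since 69·40 = 2760 ≡ 1).
So x ≡ 40·73 = 2920 ≡ 72 (mod 89).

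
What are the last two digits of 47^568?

Square-and-reduce mod 100: 47^1≡47, 47^2≡9, 47^4≡81, 47^8≡61, 47^16≡21, 47^32≡41, 47^64≡81, 47^128≡61, 47^256≡21, 47^512≡41.
568 = 8 + 16 + 32 + 512, so 47^568 ≡ 61·21·41·41 ≡ 61 (mod 100).

61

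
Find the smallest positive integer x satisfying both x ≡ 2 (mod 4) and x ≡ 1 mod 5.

Since 5·1 ≡ 1 (mod 4), take x = 1 + 5·((2−1)·1 mod 4) = 1 + 5·1 = 6.
Check: 6 mod 4 = 2, 6 mod 5 = 1.

6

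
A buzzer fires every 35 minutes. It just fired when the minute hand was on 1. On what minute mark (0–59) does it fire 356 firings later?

41

356·35 = 12460.
12460 = 207·60 + 40, so 12460 mod 60 = 40.
(1 + 40) mod 60 = 41.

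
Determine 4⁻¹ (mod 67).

67 = 16·4 + 3
4 = 1·3 + 1
3 = 3·1 + 0
Back-substituting gives 4·17 ≡ 1 (mod 67).

17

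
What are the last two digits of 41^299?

61

Successive squares of 41 mod 100: 41^1≡41, 41^2≡81, 41^4≡61, 41^8≡21, 41^16≡41, 41^32≡81, 41^64≡61, 41^128≡21, 41^256≡41.
299 = 1 + 2 + 8 + 32 + 256, so 41^299 ≡ 41·81·21·81·41 ≡ 61 (mod 100).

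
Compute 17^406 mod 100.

Square-and-reduce mod 100: 17^1≡17, 17^2≡89, 17^4≡21, 17^8≡41, 17^16≡81, 17^32≡61, 17^64≡21, 17^128≡41, 17^256≡81.
Since 406 = 2 + 4 + 16 + 128 + 256 in binary, 17^406 ≡ 89·21·81·41·81 ≡ 69 (mod 100).

69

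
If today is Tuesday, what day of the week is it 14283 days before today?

Saturday

14283 − 2040·7 = 3, so 14283 ≡ 3 (mod 7).
Tuesday − 3 days → Saturday.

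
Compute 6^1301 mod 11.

Square-and-reduce mod 11: 6^1≡6, 6^2≡3, 6^4≡9, 6^8≡4, 6^16≡5, 6^32≡3, 6^64≡9, 6^128≡4, 6^256≡5, 6^512≡3, 6^1024≡9.
1301 = 1 + 4 + 16 + 256 + 1024, so 6^1301 ≡ 6·9·5·5·9 ≡ 6 (mod 11).

6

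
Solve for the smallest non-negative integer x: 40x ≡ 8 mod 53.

40⁻¹ ≡ 4 (mod 53) because 40·4 = 160 = 3·53 + 1.
So x ≡ 4·8 = 32 ≡ 32 (mod 53).

32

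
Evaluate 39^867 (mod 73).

By repeated squaring mod 73: 39^1≡39, 39^2≡61, 39^4≡71, 39^8≡4, 39^16≡16, 39^32≡37, 39^64≡55, 39^128≡32, 39^256≡2, 39^512≡4.
867 = 1 + 2 + 32 + 64 + 256 + 512, so 39^867 ≡ 39·61·37·55·2·4 ≡ 43 (mod 73).

43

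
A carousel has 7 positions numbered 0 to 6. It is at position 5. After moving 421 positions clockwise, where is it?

Dividing 421 by 7 gives quotient 60 and remainder 1.
(5 + 1) mod 7 = 6.

6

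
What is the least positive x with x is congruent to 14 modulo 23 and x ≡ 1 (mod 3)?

Since 3·8 ≡ 1 (mod 23), take x = 1 + 3·((14−1)·8 mod 23) = 1 + 3·12 = 37.
Check: 37 mod 23 = 14, 37 mod 3 = 1.

37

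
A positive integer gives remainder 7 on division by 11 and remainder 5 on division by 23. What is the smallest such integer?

x ≡ 7 (mod 11) gives x ∈ {7, 18, 29, 40, 51}.
The first of these with x mod 23 = 5 is 51.

51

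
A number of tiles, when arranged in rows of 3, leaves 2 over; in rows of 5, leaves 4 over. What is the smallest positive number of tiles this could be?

14

x ≡ 2 (mod 3) gives x ∈ {2, 5, 8, 11, 14}.
The first of these with x mod 5 = 4 is 14.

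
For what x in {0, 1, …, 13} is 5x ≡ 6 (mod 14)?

4

5⁻¹ ≡ 3 (mod 14) because 5·3 = 15 = 1·14 + 1.
So x ≡ 3·6 = 18 ≡ 4 (mod 14).
Check: 5·4 = 20 = 1·14 + 6.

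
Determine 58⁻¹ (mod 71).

58·60 = 3480 = 49·71 + 1, so 58⁻¹ ≡ 60 (mod 71).

60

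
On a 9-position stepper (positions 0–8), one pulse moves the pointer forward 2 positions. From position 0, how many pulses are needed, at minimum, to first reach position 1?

9 = 4·2 + 1
2 = 2·1 + 0
Back-substituting gives 2·5 ≡ 1 (mod 9).

5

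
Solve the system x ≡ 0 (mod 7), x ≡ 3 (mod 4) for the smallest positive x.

7

Since 4·2 ≡ 1 (mod 7), take x = 3 + 4·((0−3)·2 mod 7) = 3 + 4·1 = 7.
Check: 7 mod 7 = 0, 7 mod 4 = 3.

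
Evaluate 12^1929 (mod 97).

85

Successive squares of 12 mod 97: 12^1≡12, 12^2≡47, 12^4≡75, 12^8≡96, 12^16≡1, 12^32≡1, 12^64≡1, 12^128≡1, 12^256≡1, 12^512≡1, 12^1024≡1.
1929 = 1 + 8 + 128 + 256 + 512 + 1024, so 12^1929 ≡ 12·96·1·1·1·1 ≡ 85 (mod 97).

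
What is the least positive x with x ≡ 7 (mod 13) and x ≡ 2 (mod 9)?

20

x ≡ 2 (mod 9) gives x ∈ {2, 11, 20}.
The first of these with x mod 13 = 7 is 20.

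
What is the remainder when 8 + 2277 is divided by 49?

2277 − 46·49 = 23, so 2277 ≡ 23 (mod 49).
(8 + 23) mod 49 = 31.

31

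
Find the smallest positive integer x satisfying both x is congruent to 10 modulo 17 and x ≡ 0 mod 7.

x ≡ 0 (mod 7) gives x ∈ {0, 7, 14, 21, 28, 35, 42, 49, …}.
The first of these with x mod 17 = 10 is 112.

112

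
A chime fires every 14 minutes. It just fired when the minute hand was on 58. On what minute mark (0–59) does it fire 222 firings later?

222·14 = 3108.
3108 = 51·60 + 48, so 3108 mod 60 = 48.
(58 + 48) mod 60 = 46.

46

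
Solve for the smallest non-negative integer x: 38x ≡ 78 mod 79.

27

The inverse of 38 mod 79 is 52 (since 38·52 = 1976 ≡ 1).
So x ≡ 52·78 = 4056 ≡ 27 (mod 79).
Check: 38·27 = 1026 = 12·79 + 78.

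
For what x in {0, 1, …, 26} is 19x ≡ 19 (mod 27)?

1

19⁻¹ ≡ 10 (mod 27) because 19·10 = 190 = 7·27 + 1.
So x ≡ 10·19 = 190 ≡ 1 (mod 27).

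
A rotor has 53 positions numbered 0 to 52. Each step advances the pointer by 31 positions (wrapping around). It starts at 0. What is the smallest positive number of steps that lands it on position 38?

31⁻¹ ≡ 12 (mod 53) because 31·12 = 372 = 7·53 + 1.
Multiplying both sides by 12: x ≡ 12·38 = 456 ≡ 32 (mod 53).

32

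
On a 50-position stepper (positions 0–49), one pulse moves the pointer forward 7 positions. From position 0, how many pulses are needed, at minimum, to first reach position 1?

43

7·43 = 301 = 6·50 + 1, so 7⁻¹ ≡ 43 (mod 50).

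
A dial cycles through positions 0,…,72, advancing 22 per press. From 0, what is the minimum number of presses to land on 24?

21

22⁻¹ ≡ 10 (mod 73) because 22·10 = 220 = 3·73 + 1.
So x ≡ 10·24 = 240 ≡ 21 (mod 73).
Check: 22·21 = 462 = 6·73 + 24.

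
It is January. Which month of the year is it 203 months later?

203 − 16·12 = 11, so 203 ≡ 11 (mod 12).
January + 11 months → December.

December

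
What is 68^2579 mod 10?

2

Powers of 8 mod 10 repeat with period 4: 8, 4, 2, 6.
2579 leaves remainder 3 on division by 4, so 68^2579 ends in 2.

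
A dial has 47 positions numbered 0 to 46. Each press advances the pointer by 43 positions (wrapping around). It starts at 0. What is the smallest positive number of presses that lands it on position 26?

The inverse of 43 mod 47 is 35 (since 43·35 = 1505 ≡ 1).
Multiplying both sides by 35: x ≡ 35·26 = 910 ≡ 17 (mod 47).
Check: 43·17 = 731 = 15·47 + 26.

17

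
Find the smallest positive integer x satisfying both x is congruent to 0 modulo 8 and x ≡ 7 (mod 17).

x ≡ 0 (mod 8) gives x ∈ {0, 8, 16, 24}.
The first of these with x mod 17 = 7 is 24.

24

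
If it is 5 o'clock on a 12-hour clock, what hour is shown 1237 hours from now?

1237 − 103·12 = 1, so 1237 ≡ 1 (mod 12).
5 + 1 → 6 on a 12-hour dial.

6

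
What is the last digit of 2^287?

Last digits of 2^n: 2, 4, 8, 6 (period 4).
287 mod 4 = 3, so the last digit matches 2^3 = 8.

8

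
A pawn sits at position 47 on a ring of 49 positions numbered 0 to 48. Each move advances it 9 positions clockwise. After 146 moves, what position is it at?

38

146·9 = 1314.
Dividing 1314 by 49 gives quotient 26 and remainder 40.
(47 + 40) mod 49 = 38.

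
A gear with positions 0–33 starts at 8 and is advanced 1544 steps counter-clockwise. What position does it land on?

1544 − 45·34 = 14, so 1544 ≡ 14 (mod 34).
(8 − 14) mod 34 = 28.

28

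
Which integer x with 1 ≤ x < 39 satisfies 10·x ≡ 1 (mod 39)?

4

39 = 3·10 + 9
10 = 1·9 + 1
9 = 9·1 + 0
Back-substituting gives 10·4 ≡ 1 (mod 39).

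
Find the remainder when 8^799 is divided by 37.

29

Successive squares of 8 mod 37: 8^1≡8, 8^2≡27, 8^4≡26, 8^8≡10, 8^16≡26, 8^32≡10, 8^64≡26, 8^128≡10, 8^256≡26, 8^512≡10.
Since 799 = 1 + 2 + 4 + 8 + 16 + 256 + 512 in binary, 8^799 ≡ 8·27·26·10·26·26·10 ≡ 29 (mod 37).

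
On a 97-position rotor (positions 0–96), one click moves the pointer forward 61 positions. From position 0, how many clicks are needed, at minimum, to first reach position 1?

97 = 1·61 + 36
61 = 1·36 + 25
36 = 1·25 + 11
25 = 2·11 + 3
11 = 3·3 + 2
3 = 1·2 + 1
2 = 2·1 + 0
Back-substituting gives 61·35 ≡ 1 (mod 97).

35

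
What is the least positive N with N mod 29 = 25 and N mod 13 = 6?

Since 13·9 ≡ 1 (mod 29), take x = 6 + 13·((25−6)·9 mod 29) = 6 + 13·26 = 344.
Check: 344 mod 29 = 25, 344 mod 13 = 6.

344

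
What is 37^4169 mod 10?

Powers of 7 mod 10 repeat with period 4: 7, 9, 3, 1.
4169 mod 4 = 1, so the last digit matches 7^1 = 7.

7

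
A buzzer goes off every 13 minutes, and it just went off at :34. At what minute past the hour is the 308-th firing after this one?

18

308·13 = 4004.
4004 mod 60 = 44 (since 66·60 = 3960).
(34 + 44) mod 60 = 18.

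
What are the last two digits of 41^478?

Successive squares of 41 mod 100: 41^1≡41, 41^2≡81, 41^4≡61, 41^8≡21, 41^16≡41, 41^32≡81, 41^64≡61, 41^128≡21, 41^256≡41.
Since 478 = 2 + 4 + 8 + 16 + 64 + 128 + 256 in binary, 41^478 ≡ 81·61·21·41·61·21·41 ≡ 21 (mod 100).

21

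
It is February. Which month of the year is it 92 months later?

92 mod 12 = 8 (since 7·12 = 84).
February + 8 months → October.

October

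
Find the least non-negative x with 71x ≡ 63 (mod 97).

The inverse of 71 mod 97 is 41 (since 71·41 = 2911 ≡ 1).
Multiplying both sides by 41: x ≡ 41·63 = 2583 ≡ 61 (mod 97).

61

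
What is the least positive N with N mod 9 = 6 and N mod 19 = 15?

x ≡ 6 (mod 9) gives x ∈ {6, 15}.
The first of these with x mod 19 = 15 is 15.

15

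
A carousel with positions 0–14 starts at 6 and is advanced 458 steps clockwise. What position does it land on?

Dividing 458 by 15 gives quotient 30 and remainder 8.
(6 + 8) mod 15 = 14.

14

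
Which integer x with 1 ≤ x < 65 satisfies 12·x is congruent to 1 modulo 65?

12·38 = 456 = 7·65 + 1, so 12⁻¹ ≡ 38 (mod 65).

38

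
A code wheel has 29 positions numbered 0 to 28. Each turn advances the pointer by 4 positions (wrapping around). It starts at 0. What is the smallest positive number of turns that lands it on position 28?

7

The inverse of 4 mod 29 is 22 (since 4·22 = 88 ≡ 1).
So x ≡ 22·28 = 616 ≡ 7 (mod 29).
Check: 4·7 = 28 = 0·29 + 28.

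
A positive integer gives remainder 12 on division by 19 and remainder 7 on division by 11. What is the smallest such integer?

183

x ≡ 7 (mod 11) gives x ∈ {7, 18, 29, 40, 51, 62, 73, 84, …}.
The first of these with x mod 19 = 12 is 183.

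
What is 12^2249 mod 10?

2

The units digit of 12^n cycles with period 4: 2, 4, 8, 6, …
2249 mod 4 = 1, so the last digit matches 2^1 = 2.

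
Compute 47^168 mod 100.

Successive squares of 47 mod 100: 47^1≡47, 47^2≡9, 47^4≡81, 47^8≡61, 47^16≡21, 47^32≡41, 47^64≡81, 47^128≡61.
168 = 8 + 32 + 128, so 47^168 ≡ 61·41·61 ≡ 61 (mod 100).

61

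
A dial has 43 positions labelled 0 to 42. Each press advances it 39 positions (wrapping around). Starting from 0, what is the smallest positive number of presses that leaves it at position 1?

32

43 = 1·39 + 4
39 = 9·4 + 3
4 = 1·3 + 1
3 = 3·1 + 0
Back-substituting gives 39·32 ≡ 1 (mod 43).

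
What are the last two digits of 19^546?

81

Successive squares of 19 mod 100: 19^1≡19, 19^2≡61, 19^4≡21, 19^8≡41, 19^16≡81, 19^32≡61, 19^64≡21, 19^128≡41, 19^256≡81, 19^512≡61.
Since 546 = 2 + 32 + 512 in binary, 19^546 ≡ 61·61·61 ≡ 81 (mod 100).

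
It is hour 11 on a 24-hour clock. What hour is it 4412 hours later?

7

Dividing 4412 by 24 gives quotient 183 and remainder 20.
(11 + 20) mod 24 = 7.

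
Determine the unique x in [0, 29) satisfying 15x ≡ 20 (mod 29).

11

15⁻¹ ≡ 2 (mod 29) because 15·2 = 30 = 1·29 + 1.
Multiplying both sides by 2: x ≡ 2·20 = 40 ≡ 11 (mod 29).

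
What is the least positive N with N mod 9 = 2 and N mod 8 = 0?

56

x ≡ 0 (mod 8) gives x ∈ {0, 8, 16, 24, 32, 40, 48, 56}.
The first of these with x mod 9 = 2 is 56.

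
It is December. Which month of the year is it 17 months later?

17 mod 12 = 5 (since 1·12 = 12).
December + 5 months → May.

May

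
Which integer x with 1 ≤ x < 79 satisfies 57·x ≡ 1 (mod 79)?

79 = 1·57 + 22
57 = 2·22 + 13
22 = 1·13 + 9
13 = 1·9 + 4
9 = 2·4 + 1
4 = 4·1 + 0
Back-substituting gives 57·61 ≡ 1 (mod 79).

61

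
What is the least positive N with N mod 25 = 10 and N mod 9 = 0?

Since 9·14 ≡ 1 (mod 25), take x = 0 + 9·((10−0)·14 mod 25) = 0 + 9·15 = 135.
Check: 135 mod 25 = 10, 135 mod 9 = 0.

135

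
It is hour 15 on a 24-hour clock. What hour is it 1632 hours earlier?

15

1632 mod 24 = 0 (since 68·24 = 1632).
(15 − 0) mod 24 = 15.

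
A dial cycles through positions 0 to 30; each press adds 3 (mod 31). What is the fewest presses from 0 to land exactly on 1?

3·21 = 63 = 2·31 + 1, so 3⁻¹ ≡ 21 (mod 31).

21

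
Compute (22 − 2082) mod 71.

70

2082 mod 71 = 23 (since 29·71 = 2059).
(22 − 23) mod 71 = 70.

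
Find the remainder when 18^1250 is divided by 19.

1

Square-and-reduce mod 19: 18^1≡18, 18^2≡1, 18^4≡1, 18^8≡1, 18^16≡1, 18^32≡1, 18^64≡1, 18^128≡1, 18^256≡1, 18^512≡1, 18^1024≡1.
Since 1250 = 2 + 32 + 64 + 128 + 1024 in binary, 18^1250 ≡ 1·1·1·1·1 ≡ 1 (mod 19).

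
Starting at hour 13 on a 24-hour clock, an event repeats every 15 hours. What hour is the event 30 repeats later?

7

30·15 = 450.
450 − 18·24 = 18, so 450 ≡ 18 (mod 24).
(13 + 18) mod 24 = 7.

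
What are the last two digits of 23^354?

Square-and-reduce mod 100: 23^1≡23, 23^2≡29, 23^4≡41, 23^8≡81, 23^16≡61, 23^32≡21, 23^64≡41, 23^128≡81, 23^256≡61.
354 = 2 + 32 + 64 + 256, so 23^354 ≡ 29·21·41·61 ≡ 9 (mod 100).

09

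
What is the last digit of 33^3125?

3

Last digits of 3^n: 3, 9, 7, 1 (period 4).
3125 leaves remainder 1 on division by 4, so 33^3125 ends in 3.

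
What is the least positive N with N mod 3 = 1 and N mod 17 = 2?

x ≡ 1 (mod 3) gives x ∈ {1, 4, 7, 10, 13, 16, 19}.
The first of these with x mod 17 = 2 is 19.

19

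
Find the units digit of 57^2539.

3

The units digit of 57^n cycles with period 4: 7, 9, 3, 1, …
2539 leaves remainder 3 on division by 4, so 57^2539 ends in 3.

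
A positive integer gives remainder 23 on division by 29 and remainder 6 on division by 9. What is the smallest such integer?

Since 9·13 ≡ 1 (mod 29), take x = 6 + 9·((23−6)·13 mod 29) = 6 + 9·18 = 168.
Check: 168 mod 29 = 23, 168 mod 9 = 6.

168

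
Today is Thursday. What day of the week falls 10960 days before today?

Saturday

10960 − 1565·7 = 5, so 10960 ≡ 5 (mod 7).
Thursday − 5 days → Saturday.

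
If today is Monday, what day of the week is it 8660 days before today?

8660 − 1237·7 = 1, so 8660 ≡ 1 (mod 7).
Monday − 1 day → Sunday.

Sunday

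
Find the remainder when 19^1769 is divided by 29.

By repeated squaring mod 29: 19^1≡19, 19^2≡13, 19^4≡24, 19^8≡25, 19^16≡16, 19^32≡24, 19^64≡25, 19^128≡16, 19^256≡24, 19^512≡25, 19^1024≡16.
Since 1769 = 1 + 8 + 32 + 64 + 128 + 512 + 1024 in binary, 19^1769 ≡ 19·25·24·25·16·25·16 ≡ 21 (mod 29).

21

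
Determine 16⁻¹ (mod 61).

42

16·42 = 672 = 11·61 + 1, so 16⁻¹ ≡ 42 (mod 61).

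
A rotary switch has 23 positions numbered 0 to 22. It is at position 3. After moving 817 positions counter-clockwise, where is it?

817 mod 23 = 12 (since 35·23 = 805).
(3 − 12) mod 23 = 14.

14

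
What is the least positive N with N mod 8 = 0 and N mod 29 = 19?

48

x ≡ 0 (mod 8) gives x ∈ {0, 8, 16, 24, 32, 40, 48}.
The first of these with x mod 29 = 19 is 48.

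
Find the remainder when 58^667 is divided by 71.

By repeated squaring mod 71: 58^1≡58, 58^2≡27, 58^4≡19, 58^8≡6, 58^16≡36, 58^32≡18, 58^64≡40, 58^128≡38, 58^256≡24, 58^512≡8.
Since 667 = 1 + 2 + 8 + 16 + 128 + 512 in binary, 58^667 ≡ 58·27·6·36·38·8 ≡ 27 (mod 71).

27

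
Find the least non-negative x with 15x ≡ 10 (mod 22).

8

The inverse of 15 mod 22 is 3 (since 15·3 = 45 ≡ 1).
Multiplying both sides by 3: x ≡ 3·10 = 30 ≡ 8 (mod 22).
Check: 15·8 = 120 = 5·22 + 10.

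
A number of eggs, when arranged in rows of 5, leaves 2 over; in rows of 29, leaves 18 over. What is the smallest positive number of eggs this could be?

47

x ≡ 2 (mod 5) gives x ∈ {2, 7, 12, 17, 22, 27, 32, 37, …}.
The first of these with x mod 29 = 18 is 47.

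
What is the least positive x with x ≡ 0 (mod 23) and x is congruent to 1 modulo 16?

x ≡ 1 (mod 16) gives x ∈ {1, 17, 33, 49, 65, 81, 97, 113, …}.
The first of these with x mod 23 = 0 is 161.

161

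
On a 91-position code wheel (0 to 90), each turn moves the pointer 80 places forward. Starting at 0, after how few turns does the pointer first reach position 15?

40

80⁻¹ ≡ 33 (mod 91) because 80·33 = 2640 = 29·91 + 1.
Multiplying both sides by 33: x ≡ 33·15 = 495 ≡ 40 (mod 91).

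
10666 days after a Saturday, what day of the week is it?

Dividing 10666 by 7 gives quotient 1523 and remainder 5.
Saturday + 5 days → Thursday.

Thursday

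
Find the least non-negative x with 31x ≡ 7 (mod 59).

44

The inverse of 31 mod 59 is 40 (since 31·40 = 1240 ≡ 1).
Multiplying both sides by 40: x ≡ 40·7 = 280 ≡ 44 (mod 59).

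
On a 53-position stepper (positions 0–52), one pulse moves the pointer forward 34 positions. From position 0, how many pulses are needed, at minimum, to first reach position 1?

34·39 = 1326 = 25·53 + 1, so 34⁻¹ ≡ 39 (mod 53).

39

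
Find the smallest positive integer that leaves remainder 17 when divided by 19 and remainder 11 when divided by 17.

283

x ≡ 11 (mod 17) gives x ∈ {11, 28, 45, 62, 79, 96, 113, 130, …}.
The first of these with x mod 19 = 17 is 283.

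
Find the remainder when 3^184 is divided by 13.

3

Successive squares of 3 mod 13: 3^1≡3, 3^2≡9, 3^4≡3, 3^8≡9, 3^16≡3, 3^32≡9, 3^64≡3, 3^128≡9.
184 = 8 + 16 + 32 + 128, so 3^184 ≡ 9·3·9·9 ≡ 3 (mod 13).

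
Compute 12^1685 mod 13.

12

Successive squares of 12 mod 13: 12^1≡12, 12^2≡1, 12^4≡1, 12^8≡1, 12^16≡1, 12^32≡1, 12^64≡1, 12^128≡1, 12^256≡1, 12^512≡1, 12^1024≡1.
1685 = 1 + 4 + 16 + 128 + 512 + 1024, so 12^1685 ≡ 12·1·1·1·1·1 ≡ 12 (mod 13).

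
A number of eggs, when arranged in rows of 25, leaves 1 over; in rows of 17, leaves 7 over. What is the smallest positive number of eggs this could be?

126

x ≡ 7 (mod 17) gives x ∈ {7, 24, 41, 58, 75, 92, 109, 126}.
The first of these with x mod 25 = 1 is 126.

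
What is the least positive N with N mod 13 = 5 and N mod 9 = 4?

x ≡ 4 (mod 9) gives x ∈ {4, 13, 22, 31}.
The first of these with x mod 13 = 5 is 31.

31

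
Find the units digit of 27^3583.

Powers of 7 mod 10 repeat with period 4: 7, 9, 3, 1.
3583 mod 4 = 3, so the last digit matches 7^3 = 3.

3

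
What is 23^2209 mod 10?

3

Powers of 3 mod 10 repeat with period 4: 3, 9, 7, 1.
2209 mod 4 = 1, so the last digit matches 3^1 = 3.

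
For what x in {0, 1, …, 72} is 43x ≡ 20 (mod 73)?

48

43⁻¹ ≡ 17 (mod 73) because 43·17 = 731 = 10·73 + 1.
So x ≡ 17·20 = 340 ≡ 48 (mod 73).
Check: 43·48 = 2064 = 28·73 + 20.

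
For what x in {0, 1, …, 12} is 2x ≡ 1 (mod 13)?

7

2⁻¹ ≡ 7 (mod 13) because 2·7 = 14 = 1·13 + 1.
So x ≡ 7·1 = 7 ≡ 7 (mod 13).
Check: 2·7 = 14 = 1·13 + 1.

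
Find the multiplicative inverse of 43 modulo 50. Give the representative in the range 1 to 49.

7

50 = 1·43 + 7
43 = 6·7 + 1
7 = 7·1 + 0
Back-substituting gives 43·7 ≡ 1 (mod 50).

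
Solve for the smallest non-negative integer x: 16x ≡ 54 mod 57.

The inverse of 16 mod 57 is 25 (since 16·25 = 400 ≡ 1).
Multiplying both sides by 25: x ≡ 25·54 = 1350 ≡ 39 (mod 57).
Check: 16·39 = 624 = 10·57 + 54.

39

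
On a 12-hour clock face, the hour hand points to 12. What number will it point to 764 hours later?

764 mod 12 = 8 (since 63·12 = 756).
12 + 8 → 8 on a 12-hour dial.

8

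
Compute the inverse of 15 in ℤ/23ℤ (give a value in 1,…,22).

20

23 = 1·15 + 8
15 = 1·8 + 7
8 = 1·7 + 1
7 = 7·1 + 0
Back-substituting gives 15·20 ≡ 1 (mod 23).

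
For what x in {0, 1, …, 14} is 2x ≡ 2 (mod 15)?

The inverse of 2 mod 15 is 8 (since 2·8 = 16 ≡ 1).
So x ≡ 8·2 = 16 ≡ 1 (mod 15).
Check: 2·1 = 2 = 0·15 + 2.

1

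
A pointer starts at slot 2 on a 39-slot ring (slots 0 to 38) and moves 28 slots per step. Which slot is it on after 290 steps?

10

290·28 = 8120.
8120 − 208·39 = 8, so 8120 ≡ 8 (mod 39).
(2 + 8) mod 39 = 10.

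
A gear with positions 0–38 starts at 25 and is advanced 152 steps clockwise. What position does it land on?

21

152 mod 39 = 35 (since 3·39 = 117).
(25 + 35) mod 39 = 21.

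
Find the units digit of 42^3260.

The units digit of 42^n cycles with period 4: 2, 4, 8, 6, …
3260 mod 4 = 0, so the last digit matches 2^4 = 6.

6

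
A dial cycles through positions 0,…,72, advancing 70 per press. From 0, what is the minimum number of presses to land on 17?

43

The inverse of 70 mod 73 is 24 (since 70·24 = 1680 ≡ 1).
Multiplying both sides by 24: x ≡ 24·17 = 408 ≡ 43 (mod 73).
Check: 70·43 = 3010 = 41·73 + 17.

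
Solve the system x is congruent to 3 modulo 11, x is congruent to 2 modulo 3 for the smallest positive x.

x ≡ 2 (mod 3) gives x ∈ {2, 5, 8, 11, 14}.
The first of these with x mod 11 = 3 is 14.

14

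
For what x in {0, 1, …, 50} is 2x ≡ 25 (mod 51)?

The inverse of 2 mod 51 is 26 (since 2·26 = 52 ≡ 1).
Multiplying both sides by 26: x ≡ 26·25 = 650 ≡ 38 (mod 51).

38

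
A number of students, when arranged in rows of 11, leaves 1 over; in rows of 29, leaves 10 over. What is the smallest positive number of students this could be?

155

Since 29·8 ≡ 1 (mod 11), take x = 10 + 29·((1−10)·8 mod 11) = 10 + 29·5 = 155.
Check: 155 mod 11 = 1, 155 mod 29 = 10.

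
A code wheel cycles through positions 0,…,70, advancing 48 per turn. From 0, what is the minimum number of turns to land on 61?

48⁻¹ ≡ 37 (mod 71) because 48·37 = 1776 = 25·71 + 1.
Multiplying both sides by 37: x ≡ 37·61 = 2257 ≡ 56 (mod 71).

56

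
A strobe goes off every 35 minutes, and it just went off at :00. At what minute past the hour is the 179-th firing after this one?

25

179·35 = 6265.
6265 − 104·60 = 25, so 6265 ≡ 25 (mod 60).
(0 + 25) mod 60 = 25.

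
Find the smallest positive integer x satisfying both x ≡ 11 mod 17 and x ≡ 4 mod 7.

x ≡ 4 (mod 7) gives x ∈ {4, 11}.
The first of these with x mod 17 = 11 is 11.

11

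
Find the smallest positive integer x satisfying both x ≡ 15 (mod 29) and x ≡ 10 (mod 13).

218

Since 13·9 ≡ 1 (mod 29), take x = 10 + 13·((15−10)·9 mod 29) = 10 + 13·16 = 218.
Check: 218 mod 29 = 15, 218 mod 13 = 10.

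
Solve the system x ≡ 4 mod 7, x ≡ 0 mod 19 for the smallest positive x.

x ≡ 4 (mod 7) gives x ∈ {4, 11, 18, 25, 32, 39, 46, 53, …}.
The first of these with x mod 19 = 0 is 95.

95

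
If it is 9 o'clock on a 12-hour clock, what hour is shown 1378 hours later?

7

1378 = 114·12 + 10, so 1378 mod 12 = 10.
9 + 10 → 7 on a 12-hour dial.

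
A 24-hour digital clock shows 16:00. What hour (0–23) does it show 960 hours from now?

16

960 = 40·24 + 0, so 960 mod 24 = 0.
(16 + 0) mod 24 = 16.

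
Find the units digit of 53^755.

7

Powers of 3 mod 10 repeat with period 4: 3, 9, 7, 1.
755 mod 4 = 3, so the last digit matches 3^3 = 7.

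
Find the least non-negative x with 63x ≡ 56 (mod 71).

64

63⁻¹ ≡ 62 (mod 71) because 63·62 = 3906 = 55·71 + 1.
Multiplying both sides by 62: x ≡ 62·56 = 3472 ≡ 64 (mod 71).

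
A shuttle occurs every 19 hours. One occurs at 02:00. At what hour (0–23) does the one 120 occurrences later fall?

2

120·19 = 2280.
2280 mod 24 = 0 (since 95·24 = 2280).
(2 + 0) mod 24 = 2.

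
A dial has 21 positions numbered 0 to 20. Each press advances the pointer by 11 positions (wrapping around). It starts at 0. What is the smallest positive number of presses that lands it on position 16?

11

11⁻¹ ≡ 2 (mod 21) because 11·2 = 22 = 1·21 + 1.
Multiplying both sides by 2: x ≡ 2·16 = 32 ≡ 11 (mod 21).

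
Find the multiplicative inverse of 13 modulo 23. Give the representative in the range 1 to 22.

23 = 1·13 + 10
13 = 1·10 + 3
10 = 3·3 + 1
3 = 3·1 + 0
Back-substituting gives 13·16 ≡ 1 (mod 23).

16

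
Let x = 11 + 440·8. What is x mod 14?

3

440·8 = 3520.
3520 mod 14 = 6 (since 251·14 = 3514).
(11 + 6) mod 14 = 3.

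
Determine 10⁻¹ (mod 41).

37

41 = 4·10 + 1
10 = 10·1 + 0
Back-substituting gives 10·37 ≡ 1 (mod 41).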